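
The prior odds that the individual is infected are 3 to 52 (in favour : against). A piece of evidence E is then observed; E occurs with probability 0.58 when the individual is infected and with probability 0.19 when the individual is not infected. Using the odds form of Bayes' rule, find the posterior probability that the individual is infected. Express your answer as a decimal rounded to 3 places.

Posterior probability ≈ 0.150

Prior odds = 3/52 = 0.057692.
Likelihood ratio for E = 0.58/0.19 = 3.0526.
Posterior odds = prior odds × LR = 0.17611.
Posterior probability = odds/(1+odds) = 0.17611/1.1761 = 0.150.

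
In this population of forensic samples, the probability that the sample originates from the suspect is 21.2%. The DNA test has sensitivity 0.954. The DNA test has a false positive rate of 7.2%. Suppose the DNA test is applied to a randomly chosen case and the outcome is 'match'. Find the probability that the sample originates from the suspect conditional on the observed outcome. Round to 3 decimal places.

Let H be the event that the sample originates from the suspect. P(H) = 0.212, so P(¬H) = 0.788. With E the 'match' result, P(E|H) = 0.954 and P(E|¬H) = 0.072.
P(E) = 0.954·0.212 + 0.072·0.788 = 0.20225 + 0.056736 = 0.25898.
By Bayes' theorem, P(H|E) = 0.20225 / 0.25898 = 0.781.

P(H | E) ≈ 0.781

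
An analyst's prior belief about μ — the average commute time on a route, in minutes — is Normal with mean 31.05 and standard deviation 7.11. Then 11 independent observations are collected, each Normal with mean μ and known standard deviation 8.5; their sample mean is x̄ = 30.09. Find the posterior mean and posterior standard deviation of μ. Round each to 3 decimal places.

Posterior mean ≈ 30.200; posterior SD ≈ 2.411

With known σ, the Normal prior is conjugate. Weight on the data is w = (n/σ²)/(n/σ² + 1/τ₀²) = 0.152249/(0.152249+0.0197816) = 0.88501.
Posterior mean = w·x̄ + (1−w)·μ₀ = 0.88501·30.09 + 0.11499·31.05 = 30.200. Posterior variance = 1/(0.152249+0.0197816) = 5.81292, so SD = 2.411.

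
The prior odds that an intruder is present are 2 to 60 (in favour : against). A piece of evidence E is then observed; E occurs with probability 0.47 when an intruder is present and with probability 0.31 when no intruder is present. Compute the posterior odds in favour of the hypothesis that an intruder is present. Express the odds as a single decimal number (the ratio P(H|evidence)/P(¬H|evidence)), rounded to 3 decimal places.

Prior odds = 2/60 = 0.033333. In log-odds, ln(0.033333) = -3.4012.
Add log likelihood ratio: ln(1.5161) = 0.41616.
Posterior log-odds = -2.9850, so posterior odds = exp(-2.9850) = 0.050538.

Posterior odds ≈ 0.051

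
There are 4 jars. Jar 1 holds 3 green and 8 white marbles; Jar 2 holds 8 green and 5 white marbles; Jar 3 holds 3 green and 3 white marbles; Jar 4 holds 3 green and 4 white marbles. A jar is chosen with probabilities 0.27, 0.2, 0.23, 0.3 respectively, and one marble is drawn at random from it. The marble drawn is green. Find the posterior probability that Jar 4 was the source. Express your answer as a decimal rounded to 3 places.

P(green|Jar 1) = 0.2727; P(green|Jar 2) = 0.6154; P(green|Jar 3) = 0.5; P(green|Jar 4) = 0.4286.
Prior × likelihood for each source: 0.27·0.2727=0.07364, 0.2·0.6154=0.1231, 0.23·0.5=0.1150, 0.3·0.4286=0.1286. Summing gives P(green) = 0.44028.
P(Jar 4 | green) = 0.1286 / 0.44028 = 0.292.

Posterior probability ≈ 0.292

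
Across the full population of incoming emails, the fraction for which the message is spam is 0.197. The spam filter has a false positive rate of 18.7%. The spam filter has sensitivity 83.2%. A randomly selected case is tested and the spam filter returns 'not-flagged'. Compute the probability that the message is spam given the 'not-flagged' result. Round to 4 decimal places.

Let H be the event that the message is spam. P(H) = 0.197, so P(¬H) = 0.803. With E the 'not-flagged' result, P(E|H) = 0.168 and P(E|¬H) = 0.813.
P(E) = 0.168·0.197 + 0.813·0.803 = 0.033096 + 0.65284 = 0.68593.
By Bayes' theorem, P(H|E) = 0.033096 / 0.68593 = 0.0482.

P(H | E) ≈ 0.0482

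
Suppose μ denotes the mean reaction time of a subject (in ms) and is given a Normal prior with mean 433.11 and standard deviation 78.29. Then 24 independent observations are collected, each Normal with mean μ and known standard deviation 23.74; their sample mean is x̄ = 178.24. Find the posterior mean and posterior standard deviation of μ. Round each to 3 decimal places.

Posterior mean ≈ 179.213; posterior SD ≈ 4.837

Prior precision 1/τ₀² = 1/78.29² = 0.00016315; data precision n/σ² = 24/23.74² = 0.0425843.
Posterior precision = 0.00016315 + 0.0425843 = 0.0427475, giving posterior SD = 1/√0.0427475 = 4.837.
Posterior mean = (0.00016315·433.11 + 0.0425843·178.24) / 0.0427475 = 179.213.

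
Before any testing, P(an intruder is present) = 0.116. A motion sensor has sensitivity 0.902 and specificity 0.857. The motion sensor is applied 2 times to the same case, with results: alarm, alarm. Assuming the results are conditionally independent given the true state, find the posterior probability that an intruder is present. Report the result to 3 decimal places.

Posterior P(H) ≈ 0.839

With H the event that an intruder is present, the joint likelihood of the observed sequence is P(data|H) = 0.902·0.902 = 0.81360 and P(data|¬H) = 0.143·0.143 = 0.020449.
Bayes: P(H|data) = 0.116·0.81360 / (0.116·0.81360 + 0.884·0.020449) = 0.094378/0.11245 = 0.8393.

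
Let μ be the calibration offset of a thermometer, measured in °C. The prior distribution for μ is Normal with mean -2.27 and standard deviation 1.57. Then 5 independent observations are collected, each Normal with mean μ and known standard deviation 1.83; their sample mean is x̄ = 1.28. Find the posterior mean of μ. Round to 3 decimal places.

Posterior mean ≈ 0.521

With known σ, the Normal prior is conjugate. Weight on the data is w = (n/σ²)/(n/σ² + 1/τ₀²) = 1.49303/(1.49303+0.405696) = 0.78633.
Posterior mean = w·x̄ + (1−w)·μ₀ = 0.78633·1.28 + 0.21367·-2.27 = 0.521.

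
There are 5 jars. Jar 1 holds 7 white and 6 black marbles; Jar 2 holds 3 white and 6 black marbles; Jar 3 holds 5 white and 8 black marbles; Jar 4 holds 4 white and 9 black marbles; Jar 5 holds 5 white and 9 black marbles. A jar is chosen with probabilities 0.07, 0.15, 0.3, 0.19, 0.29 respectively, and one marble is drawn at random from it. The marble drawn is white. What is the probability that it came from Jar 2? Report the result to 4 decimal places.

P(white|Jar 1) = 0.5385; P(white|Jar 2) = 0.3333; P(white|Jar 3) = 0.3846; P(white|Jar 4) = 0.3077; P(white|Jar 5) = 0.3571.
Prior × likelihood for each source: 0.07·0.5385=0.03769, 0.15·0.3333=0.05000, 0.3·0.3846=0.1154, 0.19·0.3077=0.05846, 0.29·0.3571=0.1036. Summing gives P(white) = 0.36511.
P(Jar 2 | white) = 0.05000 / 0.36511 = 0.1369.

Posterior probability ≈ 0.1369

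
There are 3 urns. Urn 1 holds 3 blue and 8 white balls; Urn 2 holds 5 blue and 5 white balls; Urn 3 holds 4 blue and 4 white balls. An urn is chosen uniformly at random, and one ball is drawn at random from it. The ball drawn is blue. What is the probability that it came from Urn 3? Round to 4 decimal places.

Posterior probability ≈ 0.3929

Tabulate prior·likelihood by source: [1] prior 0.333333, lik 0.2727, product 0.09091; [2] prior 0.333333, lik 0.5, product 0.1667; [3] prior 0.333333, lik 0.5, product 0.1667.
Normalizing constant = 0.42424; the posterior for Urn 3 is its product over the sum, 0.1667/0.42424 = 0.3929.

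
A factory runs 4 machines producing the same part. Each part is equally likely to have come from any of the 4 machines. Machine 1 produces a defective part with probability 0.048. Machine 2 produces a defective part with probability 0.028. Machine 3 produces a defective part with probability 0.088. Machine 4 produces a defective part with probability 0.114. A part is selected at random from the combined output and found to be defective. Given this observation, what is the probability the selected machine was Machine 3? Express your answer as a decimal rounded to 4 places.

Posterior probability ≈ 0.3165

P(defective|M1) = 0.048; P(defective|M2) = 0.028; P(defective|M3) = 0.088; P(defective|M4) = 0.114.
Prior × likelihood for each source: 0.25·0.048=0.01200, 0.25·0.028=0.007000, 0.25·0.088=0.02200, 0.25·0.114=0.02850. Summing gives P(defective) = 0.069500.
P(Machine 3 | defective) = 0.02200 / 0.069500 = 0.3165.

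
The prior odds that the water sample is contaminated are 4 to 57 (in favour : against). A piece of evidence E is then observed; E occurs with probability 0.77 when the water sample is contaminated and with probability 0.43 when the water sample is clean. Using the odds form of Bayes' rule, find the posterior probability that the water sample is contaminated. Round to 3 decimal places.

Prior odds = 4/57 = 0.070175. In log-odds, ln(0.070175) = -2.6568.
Add log likelihood ratio: ln(1.7907) = 0.58261.
Posterior log-odds = -2.0742, so posterior odds = exp(-2.0742) = 0.12566. Converting, P(H|E) = 0.12566/1.1257 = 0.112.

Posterior probability ≈ 0.112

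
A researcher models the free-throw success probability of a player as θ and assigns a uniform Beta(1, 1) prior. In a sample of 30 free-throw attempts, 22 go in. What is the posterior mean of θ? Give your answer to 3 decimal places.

Observing 22 successes and 8 failures updates Beta(1, 1) by adding the success and failure counts to the two shape parameters: α = 1+22 = 23, β = 1+8 = 9.
E[θ | data] = 23/(23+9) = 0.719.

Posterior mean ≈ 0.719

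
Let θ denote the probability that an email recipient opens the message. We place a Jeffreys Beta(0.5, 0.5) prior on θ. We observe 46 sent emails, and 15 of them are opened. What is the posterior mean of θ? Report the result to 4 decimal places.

Observing 15 successes and 31 failures updates Beta(0.5, 0.5) by adding the success and failure counts to the two shape parameters: α = 0.5+15 = 15.5, β = 0.5+31 = 31.5.
Posterior mean = α/(α+β) = 15.5/47 = 0.3298.

Posterior mean ≈ 0.3298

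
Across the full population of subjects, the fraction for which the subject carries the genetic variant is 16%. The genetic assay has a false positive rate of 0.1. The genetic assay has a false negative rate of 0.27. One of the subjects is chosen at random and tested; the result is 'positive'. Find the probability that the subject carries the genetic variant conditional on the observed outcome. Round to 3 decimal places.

P(H | E) ≈ 0.582

Write H for 'the subject carries the genetic variant'. Prior odds H:¬H = 0.16/0.84 = 0.19048. For the 'positive' outcome, the likelihood ratio is 0.73/0.1 = 7.3000.
Posterior odds = 0.19048 × 7.3000 = 1.3905, so P(H|E) = 1.3905/(1+1.3905) = 0.582.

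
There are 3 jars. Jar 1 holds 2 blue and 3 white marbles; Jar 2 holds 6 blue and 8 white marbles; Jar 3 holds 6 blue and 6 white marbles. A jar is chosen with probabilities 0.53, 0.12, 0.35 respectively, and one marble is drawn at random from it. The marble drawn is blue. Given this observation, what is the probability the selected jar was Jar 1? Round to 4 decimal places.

Posterior probability ≈ 0.4835

Tabulate prior·likelihood by source: [1] prior 0.53, lik 0.4, product 0.2120; [2] prior 0.12, lik 0.4286, product 0.05143; [3] prior 0.35, lik 0.5, product 0.1750.
Normalizing constant = 0.43843; the posterior for Jar 1 is its product over the sum, 0.2120/0.43843 = 0.4835.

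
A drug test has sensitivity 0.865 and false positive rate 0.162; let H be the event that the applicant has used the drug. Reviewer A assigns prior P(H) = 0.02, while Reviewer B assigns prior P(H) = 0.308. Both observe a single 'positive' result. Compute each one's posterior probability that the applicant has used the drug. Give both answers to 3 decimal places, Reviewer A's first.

P('+'|H) = 0.865, P('+'|¬H) = 0.162.
Reviewer A: numerator 0.865·0.02 = 0.017300; evidence = 0.017300+0.162·0.98 = 0.17606; posterior = 0.098.
Reviewer B: numerator 0.865·0.308 = 0.26642; evidence = 0.26642+0.162·0.692 = 0.37852; posterior = 0.704.

Reviewer A: 0.098; Reviewer B: 0.704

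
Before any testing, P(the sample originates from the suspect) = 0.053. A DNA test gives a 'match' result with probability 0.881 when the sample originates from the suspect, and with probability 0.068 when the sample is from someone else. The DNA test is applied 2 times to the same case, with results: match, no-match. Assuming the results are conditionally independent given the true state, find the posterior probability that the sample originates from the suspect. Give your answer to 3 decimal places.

Posterior P(H) ≈ 0.085

With H the event that the sample originates from the suspect, the joint likelihood of the observed sequence is P(data|H) = 0.881·0.119 = 0.10484 and P(data|¬H) = 0.068·0.932 = 0.063376.
Bayes: P(H|data) = 0.053·0.10484 / (0.053·0.10484 + 0.947·0.063376) = 0.0055565/0.065574 = 0.0847.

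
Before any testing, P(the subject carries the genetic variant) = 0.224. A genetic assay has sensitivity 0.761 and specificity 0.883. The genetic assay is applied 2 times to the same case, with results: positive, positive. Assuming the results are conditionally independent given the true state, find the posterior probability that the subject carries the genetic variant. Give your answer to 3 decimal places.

Posterior P(H) ≈ 0.924

With H the event that the subject carries the genetic variant, the joint likelihood of the observed sequence is P(data|H) = 0.761·0.761 = 0.57912 and P(data|¬H) = 0.117·0.117 = 0.013689.
Bayes: P(H|data) = 0.224·0.57912 / (0.224·0.57912 + 0.776·0.013689) = 0.12972/0.14035 = 0.9243.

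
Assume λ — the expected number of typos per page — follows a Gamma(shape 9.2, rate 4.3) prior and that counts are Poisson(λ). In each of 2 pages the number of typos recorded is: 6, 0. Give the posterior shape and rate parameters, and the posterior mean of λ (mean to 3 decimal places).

Total count ∑xᵢ = 6 over n = 2 pages.
Gamma is conjugate to the Poisson likelihood: posterior is Gamma(shape = 9.2+6 = 15.2, rate = 4.3+2 = 6.3).
E[λ | data] = 15.2/6.3 = 2.413.

Posterior: Gamma(shape=15.2, rate=6.3); mean ≈ 2.413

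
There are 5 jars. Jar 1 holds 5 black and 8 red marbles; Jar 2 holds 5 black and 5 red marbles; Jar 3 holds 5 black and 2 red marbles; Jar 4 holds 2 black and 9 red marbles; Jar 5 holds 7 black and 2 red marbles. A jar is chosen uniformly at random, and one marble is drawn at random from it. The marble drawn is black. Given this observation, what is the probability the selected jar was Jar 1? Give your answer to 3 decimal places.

P(black|Jar 1) = 0.3846; P(black|Jar 2) = 0.5; P(black|Jar 3) = 0.7143; P(black|Jar 4) = 0.1818; P(black|Jar 5) = 0.7778.
Prior × likelihood for each source: 0.2·0.3846=0.07692, 0.2·0.5=0.1000, 0.2·0.7143=0.1429, 0.2·0.1818=0.03636, 0.2·0.7778=0.1556. Summing gives P(black) = 0.51170.
P(Jar 1 | black) = 0.07692 / 0.51170 = 0.150.

Posterior probability ≈ 0.150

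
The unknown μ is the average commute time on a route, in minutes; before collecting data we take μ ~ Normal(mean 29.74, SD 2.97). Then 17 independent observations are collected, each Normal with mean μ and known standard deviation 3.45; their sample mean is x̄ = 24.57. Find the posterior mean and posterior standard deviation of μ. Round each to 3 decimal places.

With known σ, the Normal prior is conjugate. Weight on the data is w = (n/σ²)/(n/σ² + 1/τ₀²) = 1.42827/(1.42827+0.113367) = 0.92646.
Posterior mean = w·x̄ + (1−w)·μ₀ = 0.92646·24.57 + 0.073537·29.74 = 24.950. Posterior variance = 1/(1.42827+0.113367) = 0.648661, so SD = 0.805.

Posterior mean ≈ 24.950; posterior SD ≈ 0.805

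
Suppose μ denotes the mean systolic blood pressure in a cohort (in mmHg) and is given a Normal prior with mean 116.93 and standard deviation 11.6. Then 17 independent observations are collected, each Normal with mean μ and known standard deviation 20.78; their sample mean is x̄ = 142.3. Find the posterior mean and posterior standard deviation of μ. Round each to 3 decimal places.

Prior precision 1/τ₀² = 1/11.6² = 0.00743163; data precision n/σ² = 17/20.78² = 0.0393693.
Posterior precision = 0.00743163 + 0.0393693 = 0.0468009, giving posterior SD = 1/√0.0468009 = 4.622.
Posterior mean = (0.00743163·116.93 + 0.0393693·142.3) / 0.0468009 = 138.271.

Posterior mean ≈ 138.271; posterior SD ≈ 4.622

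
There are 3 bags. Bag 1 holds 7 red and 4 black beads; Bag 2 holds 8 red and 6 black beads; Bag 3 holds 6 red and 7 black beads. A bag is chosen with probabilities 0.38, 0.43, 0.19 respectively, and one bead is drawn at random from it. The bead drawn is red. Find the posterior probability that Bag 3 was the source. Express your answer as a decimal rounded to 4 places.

Posterior probability ≈ 0.1524

P(red|Bag 1) = 0.6364; P(red|Bag 2) = 0.5714; P(red|Bag 3) = 0.4615.
Prior × likelihood for each source: 0.38·0.6364=0.2418, 0.43·0.5714=0.2457, 0.19·0.4615=0.08769. Summing gives P(red) = 0.57522.
P(Bag 3 | red) = 0.08769 / 0.57522 = 0.1524.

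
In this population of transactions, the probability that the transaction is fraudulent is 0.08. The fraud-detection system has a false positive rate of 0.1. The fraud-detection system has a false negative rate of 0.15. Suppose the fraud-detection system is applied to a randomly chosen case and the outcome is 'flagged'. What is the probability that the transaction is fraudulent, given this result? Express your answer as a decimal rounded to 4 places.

Let H be the event that the transaction is fraudulent. P(H) = 0.08, so P(¬H) = 0.92. With E the 'flagged' result, P(E|H) = 0.85 and P(E|¬H) = 0.1.
P(E) = 0.85·0.08 + 0.1·0.92 = 0.068000 + 0.092000 = 0.16000.
By Bayes' theorem, P(H|E) = 0.068000 / 0.16000 = 0.4250.

P(H | E) ≈ 0.4250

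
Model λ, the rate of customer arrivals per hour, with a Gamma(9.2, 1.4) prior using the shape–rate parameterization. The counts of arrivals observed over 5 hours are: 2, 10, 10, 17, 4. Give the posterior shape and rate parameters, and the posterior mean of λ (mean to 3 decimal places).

Posterior: Gamma(shape=52.2, rate=6.4); mean ≈ 8.156

Total count ∑xᵢ = 43 over n = 5 hours.
Gamma is conjugate to the Poisson likelihood: posterior is Gamma(shape = 9.2+43 = 52.2, rate = 1.4+5 = 6.4).
E[λ | data] = 52.2/6.4 = 8.156.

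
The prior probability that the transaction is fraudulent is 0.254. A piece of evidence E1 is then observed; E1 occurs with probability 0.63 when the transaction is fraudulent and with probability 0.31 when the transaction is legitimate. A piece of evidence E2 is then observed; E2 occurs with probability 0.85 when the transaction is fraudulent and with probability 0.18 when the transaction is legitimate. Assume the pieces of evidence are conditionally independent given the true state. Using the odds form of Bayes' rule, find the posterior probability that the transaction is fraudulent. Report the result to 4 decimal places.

Posterior probability ≈ 0.7657

Prior odds = 0.254/(1−0.254) = 0.34048.
Likelihood ratio for E1 = 0.63/0.31 = 2.0323.
Likelihood ratio for E2 = 0.85/0.18 = 4.7222.
Posterior odds = prior odds × LR₁ × LR₂ = 3.2675.
Posterior probability = odds/(1+odds) = 3.2675/4.2675 = 0.7657.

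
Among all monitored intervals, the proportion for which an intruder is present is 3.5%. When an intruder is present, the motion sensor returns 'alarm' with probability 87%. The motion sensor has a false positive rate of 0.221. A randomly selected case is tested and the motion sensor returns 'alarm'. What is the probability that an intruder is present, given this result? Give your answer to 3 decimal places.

P(H | E) ≈ 0.125

Let H be the event that an intruder is present. P(H) = 0.035, so P(¬H) = 0.965. With E the 'alarm' result, P(E|H) = 0.87 and P(E|¬H) = 0.221.
P(E) = 0.87·0.035 + 0.221·0.965 = 0.030450 + 0.21326 = 0.24371.
By Bayes' theorem, P(H|E) = 0.030450 / 0.24371 = 0.125.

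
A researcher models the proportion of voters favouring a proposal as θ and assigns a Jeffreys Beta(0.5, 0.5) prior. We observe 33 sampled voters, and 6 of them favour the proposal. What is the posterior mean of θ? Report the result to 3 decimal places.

Posterior mean ≈ 0.191

Observing 6 successes and 27 failures updates Beta(0.5, 0.5) by adding the success and failure counts to the two shape parameters: α = 0.5+6 = 6.5, β = 0.5+27 = 27.5.
E[θ | data] = 6.5/(6.5+27.5) = 0.191.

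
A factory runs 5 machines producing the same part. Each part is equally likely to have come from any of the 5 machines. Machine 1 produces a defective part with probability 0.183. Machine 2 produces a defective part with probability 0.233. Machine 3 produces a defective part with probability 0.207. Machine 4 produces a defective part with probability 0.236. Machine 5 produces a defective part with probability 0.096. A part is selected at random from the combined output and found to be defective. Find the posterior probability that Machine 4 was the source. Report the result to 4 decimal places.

P(defective|M1) = 0.183; P(defective|M2) = 0.233; P(defective|M3) = 0.207; P(defective|M4) = 0.236; P(defective|M5) = 0.096.
Prior × likelihood for each source: 0.2·0.183=0.03660, 0.2·0.233=0.04660, 0.2·0.207=0.04140, 0.2·0.236=0.04720, 0.2·0.096=0.01920. Summing gives P(defective) = 0.19100.
P(Machine 4 | defective) = 0.04720 / 0.19100 = 0.2471.

Posterior probability ≈ 0.2471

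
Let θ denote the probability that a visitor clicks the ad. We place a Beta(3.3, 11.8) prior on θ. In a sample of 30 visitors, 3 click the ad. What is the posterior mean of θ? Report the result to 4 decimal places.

The binomial likelihood is conjugate to the Beta prior: with 3 successes and 27 failures, the posterior is Beta(3.3+3, 11.8+27) = Beta(6.3, 38.8).
E[θ | data] = 6.3/(6.3+38.8) = 0.1397.

Posterior mean ≈ 0.1397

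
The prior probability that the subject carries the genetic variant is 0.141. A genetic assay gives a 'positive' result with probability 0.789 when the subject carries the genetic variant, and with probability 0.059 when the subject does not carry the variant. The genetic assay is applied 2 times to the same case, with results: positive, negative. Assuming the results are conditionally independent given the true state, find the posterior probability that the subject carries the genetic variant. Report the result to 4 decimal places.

With H the event that the subject carries the genetic variant, the joint likelihood of the observed sequence is P(data|H) = 0.789·0.211 = 0.16648 and P(data|¬H) = 0.059·0.941 = 0.055519.
Bayes: P(H|data) = 0.141·0.16648 / (0.141·0.16648 + 0.859·0.055519) = 0.023474/0.071164 = 0.3298.

Posterior P(H) ≈ 0.3298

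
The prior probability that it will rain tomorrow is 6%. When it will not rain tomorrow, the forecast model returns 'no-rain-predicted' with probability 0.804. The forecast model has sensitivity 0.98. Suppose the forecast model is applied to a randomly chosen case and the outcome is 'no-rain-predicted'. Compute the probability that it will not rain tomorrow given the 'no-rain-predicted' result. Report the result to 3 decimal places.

P(¬H | E) ≈ 0.998

Let H be the event that it will rain tomorrow. P(H) = 0.06, so P(¬H) = 0.94. With E the 'no-rain-predicted' result, P(E|H) = 0.02 and P(E|¬H) = 0.804.
P(E) = 0.02·0.06 + 0.804·0.94 = 0.0012000 + 0.75576 = 0.75696.
By Bayes' theorem, P(H|E) = 0.0012000 / 0.75696 = 0.002. Hence P(¬H|E) = 1 − 0.002 = 0.998.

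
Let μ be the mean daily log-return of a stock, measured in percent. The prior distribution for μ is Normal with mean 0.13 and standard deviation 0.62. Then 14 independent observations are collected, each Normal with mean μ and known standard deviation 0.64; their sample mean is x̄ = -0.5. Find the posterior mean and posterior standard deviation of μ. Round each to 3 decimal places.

Prior precision 1/τ₀² = 1/0.62² = 2.60146; data precision n/σ² = 14/0.64² = 34.1797.
Posterior precision = 2.60146 + 34.1797 = 36.7811, giving posterior SD = 1/√36.7811 = 0.165.
Posterior mean = (2.60146·0.13 + 34.1797·-0.5) / 36.7811 = -0.455.

Posterior mean ≈ -0.455; posterior SD ≈ 0.165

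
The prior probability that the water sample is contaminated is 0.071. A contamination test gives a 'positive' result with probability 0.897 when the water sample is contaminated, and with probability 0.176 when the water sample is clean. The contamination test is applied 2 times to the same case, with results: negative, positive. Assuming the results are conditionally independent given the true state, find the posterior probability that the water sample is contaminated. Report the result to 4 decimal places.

Let H be the event that the water sample is contaminated; start with P(H) = 0.071. P('positive'|H) = 0.897, P('positive'|¬H) = 0.176.
Update on result 1 ('negative'): P(H) ← 0.103·0.0710 / (0.103·0.0710 + 0.824·0.9290) = 0.0073130/0.77281 = 0.0095.
Update on result 2 ('positive'): P(H) ← 0.897·0.0095 / (0.897·0.0095 + 0.176·0.9905) = 0.0084882/0.18282 = 0.0464.

Posterior P(H) ≈ 0.0464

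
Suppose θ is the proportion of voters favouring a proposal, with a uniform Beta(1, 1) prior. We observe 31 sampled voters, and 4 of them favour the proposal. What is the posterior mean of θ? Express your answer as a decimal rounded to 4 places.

Posterior mean ≈ 0.1515

Observing 4 successes and 27 failures updates Beta(1, 1) by adding the success and failure counts to the two shape parameters: α = 1+4 = 5, β = 1+27 = 28.
Posterior mean = α/(α+β) = 5/33 = 0.1515.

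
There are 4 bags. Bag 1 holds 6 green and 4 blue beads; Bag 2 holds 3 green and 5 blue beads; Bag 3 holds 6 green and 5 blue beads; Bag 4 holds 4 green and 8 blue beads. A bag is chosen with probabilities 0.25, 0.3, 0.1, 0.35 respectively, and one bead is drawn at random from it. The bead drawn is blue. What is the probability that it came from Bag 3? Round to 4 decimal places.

Posterior probability ≈ 0.0803

P(blue|Bag 1) = 0.4; P(blue|Bag 2) = 0.625; P(blue|Bag 3) = 0.4545; P(blue|Bag 4) = 0.6667.
Prior × likelihood for each source: 0.25·0.4=0.1000, 0.3·0.625=0.1875, 0.1·0.4545=0.04545, 0.35·0.6667=0.2333. Summing gives P(blue) = 0.56629.
P(Bag 3 | blue) = 0.04545 / 0.56629 = 0.0803.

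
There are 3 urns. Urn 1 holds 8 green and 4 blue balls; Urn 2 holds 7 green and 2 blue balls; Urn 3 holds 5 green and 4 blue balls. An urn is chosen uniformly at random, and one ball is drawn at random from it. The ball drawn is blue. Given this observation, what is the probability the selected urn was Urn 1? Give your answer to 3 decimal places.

P(blue|Urn 1) = 0.3333; P(blue|Urn 2) = 0.2222; P(blue|Urn 3) = 0.4444.
Prior × likelihood for each source: 0.333333·0.3333=0.1111, 0.333333·0.2222=0.07407, 0.333333·0.4444=0.1481. Summing gives P(blue) = 0.33333.
P(Urn 1 | blue) = 0.1111 / 0.33333 = 0.333.

Posterior probability ≈ 0.333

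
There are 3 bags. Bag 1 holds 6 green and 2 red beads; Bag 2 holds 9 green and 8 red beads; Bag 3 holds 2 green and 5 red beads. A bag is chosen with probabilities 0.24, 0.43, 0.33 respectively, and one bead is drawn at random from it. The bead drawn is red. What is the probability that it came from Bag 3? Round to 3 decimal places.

Tabulate prior·likelihood by source: [1] prior 0.24, lik 0.25, product 0.06000; [2] prior 0.43, lik 0.4706, product 0.2024; [3] prior 0.33, lik 0.7143, product 0.2357.
Normalizing constant = 0.49807; the posterior for Bag 3 is its product over the sum, 0.2357/0.49807 = 0.473.

Posterior probability ≈ 0.473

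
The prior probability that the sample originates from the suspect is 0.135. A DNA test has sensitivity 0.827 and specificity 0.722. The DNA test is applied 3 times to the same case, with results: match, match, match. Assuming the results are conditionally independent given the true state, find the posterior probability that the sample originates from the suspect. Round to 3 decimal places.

Let H be the event that the sample originates from the suspect; start with P(H) = 0.135. P('match'|H) = 0.827, P('match'|¬H) = 0.278.
Update on result 1 ('match'): P(H) ← 0.827·0.1350 / (0.827·0.1350 + 0.278·0.8650) = 0.11165/0.35212 = 0.3171.
Update on result 2 ('match'): P(H) ← 0.827·0.3171 / (0.827·0.3171 + 0.278·0.6829) = 0.26222/0.45207 = 0.5800.
Update on result 3 ('match'): P(H) ← 0.827·0.5800 / (0.827·0.5800 + 0.278·0.4200) = 0.47969/0.59644 = 0.8043.

Posterior P(H) ≈ 0.804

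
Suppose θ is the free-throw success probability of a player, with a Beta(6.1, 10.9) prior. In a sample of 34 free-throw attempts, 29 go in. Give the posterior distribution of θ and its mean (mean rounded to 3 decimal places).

Posterior: Beta(35.1, 15.9); mean ≈ 0.688

The binomial likelihood is conjugate to the Beta prior: with 29 successes and 5 failures, the posterior is Beta(6.1+29, 10.9+5) = Beta(35.1, 15.9).
Posterior mean = α/(α+β) = 35.1/51 = 0.688.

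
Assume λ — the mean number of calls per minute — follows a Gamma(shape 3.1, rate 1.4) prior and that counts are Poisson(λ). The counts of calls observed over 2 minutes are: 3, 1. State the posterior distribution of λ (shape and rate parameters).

Total count ∑xᵢ = 4 over n = 2 minutes.
Gamma is conjugate to the Poisson likelihood: posterior is Gamma(shape = 3.1+4 = 7.1, rate = 1.4+2 = 3.4).

Posterior: Gamma(shape=7.1, rate=3.4)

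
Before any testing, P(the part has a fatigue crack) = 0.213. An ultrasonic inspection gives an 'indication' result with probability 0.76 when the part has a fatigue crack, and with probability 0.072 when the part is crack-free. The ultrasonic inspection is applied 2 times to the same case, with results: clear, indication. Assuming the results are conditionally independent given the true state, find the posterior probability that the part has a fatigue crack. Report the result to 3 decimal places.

With H the event that the part has a fatigue crack, the joint likelihood of the observed sequence is P(data|H) = 0.24·0.76 = 0.18240 and P(data|¬H) = 0.928·0.072 = 0.066816.
Bayes: P(H|data) = 0.213·0.18240 / (0.213·0.18240 + 0.787·0.066816) = 0.038851/0.091435 = 0.4249.

Posterior P(H) ≈ 0.425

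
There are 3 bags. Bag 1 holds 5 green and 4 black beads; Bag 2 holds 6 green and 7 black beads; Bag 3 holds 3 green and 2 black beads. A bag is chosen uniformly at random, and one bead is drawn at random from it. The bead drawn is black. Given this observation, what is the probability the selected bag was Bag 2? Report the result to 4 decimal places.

Posterior probability ≈ 0.3894

Tabulate prior·likelihood by source: [1] prior 0.333333, lik 0.4444, product 0.1481; [2] prior 0.333333, lik 0.5385, product 0.1795; [3] prior 0.333333, lik 0.4, product 0.1333.
Normalizing constant = 0.46097; the posterior for Bag 2 is its product over the sum, 0.1795/0.46097 = 0.3894.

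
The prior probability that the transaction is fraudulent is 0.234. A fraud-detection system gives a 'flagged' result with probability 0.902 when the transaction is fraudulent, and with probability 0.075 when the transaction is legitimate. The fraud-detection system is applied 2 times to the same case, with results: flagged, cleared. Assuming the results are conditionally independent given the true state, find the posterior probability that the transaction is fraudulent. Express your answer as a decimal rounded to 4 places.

Posterior P(H) ≈ 0.2802

Let H be the event that the transaction is fraudulent; start with P(H) = 0.234. P('flagged'|H) = 0.902, P('flagged'|¬H) = 0.075.
Update on result 1 ('flagged'): P(H) ← 0.902·0.2340 / (0.902·0.2340 + 0.075·0.7660) = 0.21107/0.26852 = 0.7860.
Update on result 2 ('cleared'): P(H) ← 0.098·0.7860 / (0.098·0.7860 + 0.925·0.2140) = 0.077033/0.27494 = 0.2802.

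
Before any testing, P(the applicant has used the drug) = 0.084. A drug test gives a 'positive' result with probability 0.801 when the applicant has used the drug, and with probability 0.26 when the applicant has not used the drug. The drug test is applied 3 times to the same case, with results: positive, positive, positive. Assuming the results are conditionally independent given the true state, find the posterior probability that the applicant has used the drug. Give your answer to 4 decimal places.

Let H be the event that the applicant has used the drug; start with P(H) = 0.084. P('positive'|H) = 0.801, P('positive'|¬H) = 0.26.
Update on result 1 ('positive'): P(H) ← 0.801·0.0840 / (0.801·0.0840 + 0.26·0.9160) = 0.067284/0.30544 = 0.2203.
Update on result 2 ('positive'): P(H) ← 0.801·0.2203 / (0.801·0.2203 + 0.26·0.7797) = 0.17645/0.37917 = 0.4653.
Update on result 3 ('positive'): P(H) ← 0.801·0.4653 / (0.801·0.4653 + 0.26·0.5347) = 0.37274/0.51175 = 0.7284.

Posterior P(H) ≈ 0.7284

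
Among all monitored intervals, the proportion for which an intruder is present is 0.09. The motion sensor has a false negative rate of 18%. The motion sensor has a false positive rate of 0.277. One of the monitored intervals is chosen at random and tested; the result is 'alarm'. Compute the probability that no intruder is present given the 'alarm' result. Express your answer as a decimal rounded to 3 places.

Write H for 'an intruder is present'. Prior odds H:¬H = 0.09/0.91 = 0.098901. For the 'alarm' outcome, the likelihood ratio is 0.82/0.277 = 2.9603.
Posterior odds = 0.098901 × 2.9603 = 0.29278, so P(H|E) = 0.29278/(1+0.29278) = 0.226. Then P(¬H|E) = 1 − 0.226 = 0.774.

P(¬H | E) ≈ 0.774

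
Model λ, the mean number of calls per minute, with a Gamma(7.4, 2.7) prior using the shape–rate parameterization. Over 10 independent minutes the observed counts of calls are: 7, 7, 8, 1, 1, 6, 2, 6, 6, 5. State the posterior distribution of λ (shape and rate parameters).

Posterior: Gamma(shape=56.4, rate=12.7)

The Poisson likelihood adds the total count to the shape and the number of exposure periods to the rate. Here ∑xᵢ = 49 and n = 10, so shape 7.4→56.4 and rate 2.7→12.7.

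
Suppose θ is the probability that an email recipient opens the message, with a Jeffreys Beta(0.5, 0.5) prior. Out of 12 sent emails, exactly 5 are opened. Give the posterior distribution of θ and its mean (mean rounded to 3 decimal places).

The binomial likelihood is conjugate to the Beta prior: with 5 successes and 7 failures, the posterior is Beta(0.5+5, 0.5+7) = Beta(5.5, 7.5).
E[θ | data] = 5.5/(5.5+7.5) = 0.423.

Posterior: Beta(5.5, 7.5); mean ≈ 0.423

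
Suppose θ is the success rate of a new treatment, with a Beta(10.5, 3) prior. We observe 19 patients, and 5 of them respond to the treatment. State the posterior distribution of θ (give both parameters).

Posterior: Beta(15.5, 17)

The binomial likelihood is conjugate to the Beta prior: with 5 successes and 14 failures, the posterior is Beta(10.5+5, 3+14) = Beta(15.5, 17).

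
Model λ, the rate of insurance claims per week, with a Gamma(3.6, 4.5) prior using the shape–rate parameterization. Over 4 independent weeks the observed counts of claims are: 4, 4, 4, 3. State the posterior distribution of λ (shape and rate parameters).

Total count ∑xᵢ = 15 over n = 4 weeks.
Gamma is conjugate to the Poisson likelihood: posterior is Gamma(shape = 3.6+15 = 18.6, rate = 4.5+4 = 8.5).

Posterior: Gamma(shape=18.6, rate=8.5)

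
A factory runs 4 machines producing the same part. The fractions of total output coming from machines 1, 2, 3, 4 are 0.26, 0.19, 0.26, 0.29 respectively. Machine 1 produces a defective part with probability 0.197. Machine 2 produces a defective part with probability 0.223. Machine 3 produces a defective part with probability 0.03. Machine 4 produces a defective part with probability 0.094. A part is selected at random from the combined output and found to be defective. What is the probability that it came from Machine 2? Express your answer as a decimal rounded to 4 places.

Posterior probability ≈ 0.3293

P(defective|M1) = 0.197; P(defective|M2) = 0.223; P(defective|M3) = 0.03; P(defective|M4) = 0.094.
Prior × likelihood for each source: 0.26·0.197=0.05122, 0.19·0.223=0.04237, 0.26·0.03=0.007800, 0.29·0.094=0.02726. Summing gives P(defective) = 0.12865.
P(Machine 2 | defective) = 0.04237 / 0.12865 = 0.3293.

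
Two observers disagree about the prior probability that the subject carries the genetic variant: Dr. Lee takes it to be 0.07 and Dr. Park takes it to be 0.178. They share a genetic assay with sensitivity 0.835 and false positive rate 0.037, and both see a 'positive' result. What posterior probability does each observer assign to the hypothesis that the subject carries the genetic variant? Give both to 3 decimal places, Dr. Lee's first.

P('+'|H) = 0.835, P('+'|¬H) = 0.037.
Dr. Lee: numerator 0.835·0.07 = 0.058450; evidence = 0.058450+0.037·0.93 = 0.092860; posterior = 0.629.
Dr. Park: numerator 0.835·0.178 = 0.14863; evidence = 0.14863+0.037·0.822 = 0.17904; posterior = 0.830.

Dr. Lee: 0.629; Dr. Park: 0.830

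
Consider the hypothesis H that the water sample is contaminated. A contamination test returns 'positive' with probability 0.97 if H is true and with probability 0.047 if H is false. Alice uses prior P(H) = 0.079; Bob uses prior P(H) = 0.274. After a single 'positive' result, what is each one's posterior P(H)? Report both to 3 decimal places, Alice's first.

P('+'|H) = 0.97, P('+'|¬H) = 0.047.
Alice: numerator 0.97·0.079 = 0.076630; evidence = 0.076630+0.047·0.921 = 0.11992; posterior = 0.639.
Bob: numerator 0.97·0.274 = 0.26578; evidence = 0.26578+0.047·0.726 = 0.29990; posterior = 0.886.

Alice: 0.639; Bob: 0.886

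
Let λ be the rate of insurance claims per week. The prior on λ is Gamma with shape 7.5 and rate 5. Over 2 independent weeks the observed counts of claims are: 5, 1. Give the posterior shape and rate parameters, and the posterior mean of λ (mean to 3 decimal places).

Posterior: Gamma(shape=13.5, rate=7); mean ≈ 1.929

The Poisson likelihood adds the total count to the shape and the number of exposure periods to the rate. Here ∑xᵢ = 6 and n = 2, so shape 7.5→13.5 and rate 5→7.
Posterior mean = shape/rate = 13.5/7 = 1.929.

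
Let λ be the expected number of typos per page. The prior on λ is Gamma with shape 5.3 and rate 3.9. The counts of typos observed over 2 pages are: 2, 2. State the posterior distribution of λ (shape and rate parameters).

Total count ∑xᵢ = 4 over n = 2 pages.
Gamma is conjugate to the Poisson likelihood: posterior is Gamma(shape = 5.3+4 = 9.3, rate = 3.9+2 = 5.9).

Posterior: Gamma(shape=9.3, rate=5.9)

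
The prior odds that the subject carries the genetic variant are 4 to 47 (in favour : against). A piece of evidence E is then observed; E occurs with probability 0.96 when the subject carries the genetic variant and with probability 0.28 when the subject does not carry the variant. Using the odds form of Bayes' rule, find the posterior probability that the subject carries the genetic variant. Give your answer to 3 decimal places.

Prior odds = 4/47 = 0.085106.
Likelihood ratio for E = 0.96/0.28 = 3.4286.
Posterior odds = prior odds × LR = 0.29179.
Posterior probability = odds/(1+odds) = 0.29179/1.2918 = 0.226.

Posterior probability ≈ 0.226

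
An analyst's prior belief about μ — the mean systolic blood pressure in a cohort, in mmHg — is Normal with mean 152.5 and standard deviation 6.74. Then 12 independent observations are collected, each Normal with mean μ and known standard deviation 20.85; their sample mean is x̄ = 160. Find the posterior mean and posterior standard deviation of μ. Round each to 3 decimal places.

Posterior mean ≈ 156.673; posterior SD ≈ 4.489

Prior precision 1/τ₀² = 1/6.74² = 0.0220130; data precision n/σ² = 12/20.85² = 0.0276038.
Posterior precision = 0.0220130 + 0.0276038 = 0.0496169, giving posterior SD = 1/√0.0496169 = 4.489.
Posterior mean = (0.0220130·152.5 + 0.0276038·160) / 0.0496169 = 156.673.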